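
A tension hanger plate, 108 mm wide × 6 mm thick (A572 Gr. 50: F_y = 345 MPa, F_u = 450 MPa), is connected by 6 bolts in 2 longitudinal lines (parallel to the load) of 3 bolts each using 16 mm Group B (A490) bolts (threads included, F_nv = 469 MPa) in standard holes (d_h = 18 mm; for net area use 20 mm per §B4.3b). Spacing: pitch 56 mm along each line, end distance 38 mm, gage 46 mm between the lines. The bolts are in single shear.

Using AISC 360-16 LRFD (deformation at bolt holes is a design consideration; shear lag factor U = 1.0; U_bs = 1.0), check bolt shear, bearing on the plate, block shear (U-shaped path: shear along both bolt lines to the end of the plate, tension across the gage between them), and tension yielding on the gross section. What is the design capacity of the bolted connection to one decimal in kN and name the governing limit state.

201.2 kN (gross-section yield governs)

Bolt shear: A_b = π(16)²/4 = 201.06 mm². φR_n = 0.75 × 469 × 201.06 × 6 × 1 = 424.3 kN.
Bearing (6 mm plate, F_u = 450 MPa): end bolts L_c = 38 − 18/2 = 29, R_n = min(1.2×29×6×450, 2.4×16×6×450) = 93.96 kN/bolt; interior L_c = 56 − 18 = 38, R_n = 103.68 kN/bolt. φR_n = 0.75 × (2×93.96 + 4×103.68) = 452.0 kN.
Block shear: shear path 2×[38+2×56] = 2×150 mm, A_gv = 1800, A_nv = 2×(150 − 2.5×20)×6 = 1200 mm²; tension across gage: (46 − 1×20)×6 = 156 mm². R_n = min(0.6×450×1200, 0.6×345×1800) + 1.0×450×156 = min(324, 372.6) + 70.2 = 394.2 kN. φR_n = 0.75 × 394.2 = 295.7 kN.
Tension yield (gross): A_g = 108×6 = 648 mm². φR_n = 0.90 × 345 × 648 = 201.2 kN.
Governing: min(424.3, 452.0, 295.7, 201.2) = 201.2 kN → gross-section yield.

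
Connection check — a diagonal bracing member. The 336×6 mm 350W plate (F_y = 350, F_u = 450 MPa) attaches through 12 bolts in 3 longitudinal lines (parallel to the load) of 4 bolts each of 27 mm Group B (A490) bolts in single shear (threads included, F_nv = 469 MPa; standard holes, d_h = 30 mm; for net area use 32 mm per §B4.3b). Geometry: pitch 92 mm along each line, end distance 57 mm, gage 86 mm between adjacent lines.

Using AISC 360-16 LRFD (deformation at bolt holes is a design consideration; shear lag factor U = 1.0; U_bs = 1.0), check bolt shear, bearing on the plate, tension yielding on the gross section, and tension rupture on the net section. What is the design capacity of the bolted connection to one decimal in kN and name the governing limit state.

Bolt shear: A_b = π(27)²/4 = 572.56 mm². φR_n = 0.75 × 469 × 572.56 × 12 × 1 = 2416.8 kN.
Bearing (6 mm plate, F_u = 450 MPa): end bolts L_c = 57 − 30/2 = 42, R_n = min(1.2×42×6×450, 2.4×27×6×450) = 136.08 kN/bolt; interior L_c = 92 − 30 = 62, R_n = 174.96 kN/bolt. φR_n = 0.75 × (3×136.08 + 9×174.96) = 1487.2 kN.
Tension yield (gross): A_g = 336×6 = 2016 mm². φR_n = 0.90 × 350 × 2016 = 635.0 kN.
Tension rupture (net): A_n = (336 − 3×32)×6 = 1440 mm² (U = 1.0, A_e = A_n). φR_n = 0.75 × 450 × 1440 = 486.0 kN.
Governing: min(2416.8, 1487.2, 635.0, 486.0) = 486.0 kN → net-section rupture.

486.0 kN (net-section rupture governs)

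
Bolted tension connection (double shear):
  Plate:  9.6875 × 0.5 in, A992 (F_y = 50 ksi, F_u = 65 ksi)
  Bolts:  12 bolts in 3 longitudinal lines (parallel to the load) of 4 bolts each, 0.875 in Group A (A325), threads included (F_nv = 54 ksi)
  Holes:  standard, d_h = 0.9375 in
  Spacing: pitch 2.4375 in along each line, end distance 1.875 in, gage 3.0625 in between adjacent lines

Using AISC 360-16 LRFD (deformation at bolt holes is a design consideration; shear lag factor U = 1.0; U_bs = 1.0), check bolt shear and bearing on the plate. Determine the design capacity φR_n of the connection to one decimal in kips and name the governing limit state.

Bolt shear: A_b = π(0.875)²/4 = 0.60132 in². φR_n = 0.75 × 54 × 0.60132 × 12 × 2 = 584.5 kips.
Bearing (0.5 in plate, F_u = 65 ksi): end bolts L_c = 1.875 − 0.9375/2 = 1.40625, R_n = min(1.2×1.40625×0.5×65, 2.4×0.875×0.5×65) = 54.844 kips/bolt; interior L_c = 2.4375 − 0.9375 = 1.5, R_n = 58.5 kips/bolt. φR_n = 0.75 × (3×54.844 + 9×58.5) = 518.3 kips.
Governing: min(584.5, 518.3) = 518.3 kips → bearing.

518.3 kips (bearing governs)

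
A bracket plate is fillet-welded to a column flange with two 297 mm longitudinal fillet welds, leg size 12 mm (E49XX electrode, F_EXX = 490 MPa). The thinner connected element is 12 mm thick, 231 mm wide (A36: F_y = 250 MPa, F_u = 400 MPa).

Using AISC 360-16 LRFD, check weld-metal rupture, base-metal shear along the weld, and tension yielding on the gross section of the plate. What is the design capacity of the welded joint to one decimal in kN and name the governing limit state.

623.7 kN (gross-section yield governs)

Weld metal: throat = 0.707×12 = 8.484 mm, L = 2×297 = 594 mm. φR_n = 0.75 × 0.6 × 490 × 8.484 × 594 = 1111.2 kN.
Base metal shear (12 mm plate): yield φR_n = 1.0×0.6×250×12×594 = 1069.2 kN; rupture φR_n = 0.75×0.6×400×12×594 = 1283.0 kN; take 1069.2 kN (yield).
Tension yield (gross): A_g = 231×12 = 2772 mm². φR_n = 0.90 × 250 × 2772 = 623.7 kN.
Governing: min(1111.2, 1069.2, 623.7) = 623.7 kN → gross-section yield.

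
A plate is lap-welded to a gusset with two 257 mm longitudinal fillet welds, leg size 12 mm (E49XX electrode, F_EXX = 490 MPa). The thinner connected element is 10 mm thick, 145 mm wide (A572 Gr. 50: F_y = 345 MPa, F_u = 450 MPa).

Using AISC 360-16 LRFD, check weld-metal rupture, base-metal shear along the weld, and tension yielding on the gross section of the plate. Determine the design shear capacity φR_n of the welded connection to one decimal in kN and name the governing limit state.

450.2 kN (gross-section yield governs)

Weld metal: throat = 0.707×12 = 8.484 mm, L = 2×257 = 514 mm. φR_n = 0.75 × 0.6 × 490 × 8.484 × 514 = 961.6 kN.
Base metal shear (10 mm plate): yield φR_n = 1.0×0.6×345×10×514 = 1064.0 kN; rupture φR_n = 0.75×0.6×450×10×514 = 1040.9 kN; take 1040.9 kN (rupture).
Tension yield (gross): A_g = 145×10 = 1450 mm². φR_n = 0.90 × 345 × 1450 = 450.2 kN.
Governing: min(961.6, 1040.9, 450.2) = 450.2 kN → gross-section yield.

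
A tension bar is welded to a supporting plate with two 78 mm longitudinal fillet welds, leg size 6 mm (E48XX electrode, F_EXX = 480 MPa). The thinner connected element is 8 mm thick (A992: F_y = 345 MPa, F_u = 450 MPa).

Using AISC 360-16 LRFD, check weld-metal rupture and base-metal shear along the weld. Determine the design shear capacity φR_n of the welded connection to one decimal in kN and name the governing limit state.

142.9 kN (weld metal governs)

Weld metal: throat = 0.707×6 = 4.242 mm, L = 2×78 = 156 mm. φR_n = 0.75 × 0.6 × 480 × 4.242 × 156 = 142.9 kN.
Base metal shear (8 mm plate): yield φR_n = 1.0×0.6×345×8×156 = 258.3 kN; rupture φR_n = 0.75×0.6×450×8×156 = 252.7 kN; take 252.7 kN (rupture).
Governing: min(142.9, 252.7) = 142.9 kN → weld metal.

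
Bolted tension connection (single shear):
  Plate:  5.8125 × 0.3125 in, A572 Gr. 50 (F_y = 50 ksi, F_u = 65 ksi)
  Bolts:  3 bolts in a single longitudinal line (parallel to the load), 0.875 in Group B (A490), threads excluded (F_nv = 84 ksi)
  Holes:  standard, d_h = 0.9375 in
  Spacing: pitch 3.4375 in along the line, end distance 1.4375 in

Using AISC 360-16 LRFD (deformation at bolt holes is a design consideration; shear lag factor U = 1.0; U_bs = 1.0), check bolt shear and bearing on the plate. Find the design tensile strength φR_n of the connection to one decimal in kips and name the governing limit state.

Bolt shear: A_b = π(0.875)²/4 = 0.60132 in². φR_n = 0.75 × 84 × 0.60132 × 3 × 1 = 113.6 kips.
Bearing (0.3125 in plate, F_u = 65 ksi): end bolts L_c = 1.4375 − 0.9375/2 = 0.96875, R_n = min(1.2×0.96875×0.3125×65, 2.4×0.875×0.3125×65) = 23.613 kips/bolt; interior L_c = 3.4375 − 0.9375 = 2.5, R_n = 42.656 kips/bolt. φR_n = 0.75 × (1×23.613 + 2×42.656) = 81.7 kips.
Governing: min(113.6, 81.7) = 81.7 kips → bearing.

81.7 kips (bearing governs)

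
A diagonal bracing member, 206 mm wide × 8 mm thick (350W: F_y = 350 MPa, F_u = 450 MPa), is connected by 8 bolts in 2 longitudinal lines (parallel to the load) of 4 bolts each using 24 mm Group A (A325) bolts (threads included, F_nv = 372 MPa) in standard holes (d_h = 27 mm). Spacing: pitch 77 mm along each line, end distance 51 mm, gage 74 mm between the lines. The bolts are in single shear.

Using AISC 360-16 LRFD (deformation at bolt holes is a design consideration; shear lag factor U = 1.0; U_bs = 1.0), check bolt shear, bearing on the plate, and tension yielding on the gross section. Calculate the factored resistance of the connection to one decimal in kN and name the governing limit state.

Bolt shear: A_b = π(24)²/4 = 452.39 mm². φR_n = 0.75 × 372 × 452.39 × 8 × 1 = 1009.7 kN.
Bearing (8 mm plate, F_u = 450 MPa): end bolts L_c = 51 − 27/2 = 37.5, R_n = min(1.2×37.5×8×450, 2.4×24×8×450) = 162 kN/bolt; interior L_c = 77 − 27 = 50, R_n = 207.36 kN/bolt. φR_n = 0.75 × (2×162 + 6×207.36) = 1176.1 kN.
Tension yield (gross): A_g = 206×8 = 1648 mm². φR_n = 0.90 × 350 × 1648 = 519.1 kN.
Governing: min(1009.7, 1176.1, 519.1) = 519.1 kN → gross-section yield.

519.1 kN (gross-section yield governs)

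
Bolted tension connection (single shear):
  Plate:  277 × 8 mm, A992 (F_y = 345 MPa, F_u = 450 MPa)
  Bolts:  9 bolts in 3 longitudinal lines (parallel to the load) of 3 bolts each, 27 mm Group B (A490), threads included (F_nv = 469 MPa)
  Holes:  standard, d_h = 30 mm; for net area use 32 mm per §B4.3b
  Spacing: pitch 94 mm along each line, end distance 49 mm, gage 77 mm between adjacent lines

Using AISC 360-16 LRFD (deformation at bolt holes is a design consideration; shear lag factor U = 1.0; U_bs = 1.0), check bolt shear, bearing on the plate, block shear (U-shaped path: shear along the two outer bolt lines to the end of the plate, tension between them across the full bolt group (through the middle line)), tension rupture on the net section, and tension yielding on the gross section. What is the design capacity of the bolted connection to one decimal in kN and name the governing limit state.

Bolt shear: A_b = π(27)²/4 = 572.56 mm². φR_n = 0.75 × 469 × 572.56 × 9 × 1 = 1812.6 kN.
Bearing (8 mm plate, F_u = 450 MPa): end bolts L_c = 49 − 30/2 = 34, R_n = min(1.2×34×8×450, 2.4×27×8×450) = 146.88 kN/bolt; interior L_c = 94 − 30 = 64, R_n = 233.28 kN/bolt. φR_n = 0.75 × (3×146.88 + 6×233.28) = 1380.2 kN.
Block shear: shear path 2×[49+2×94] = 2×237 mm, A_gv = 3792, A_nv = 2×(237 − 2.5×32)×8 = 2512 mm²; tension across gage: (154 − 2×32)×8 = 720 mm². R_n = min(0.6×450×2512, 0.6×345×3792) + 1.0×450×720 = min(678.24, 784.94) + 324 = 1002.2 kN. φR_n = 0.75 × 1002.2 = 751.7 kN.
Tension rupture (net): A_n = (277 − 3×32)×8 = 1448 mm² (U = 1.0, A_e = A_n). φR_n = 0.75 × 450 × 1448 = 488.7 kN.
Tension yield (gross): A_g = 277×8 = 2216 mm². φR_n = 0.90 × 345 × 2216 = 688.1 kN.
Governing: min(1812.6, 1380.2, 751.7, 488.7, 688.1) = 488.7 kN → net-section rupture.

488.7 kN (net-section rupture governs)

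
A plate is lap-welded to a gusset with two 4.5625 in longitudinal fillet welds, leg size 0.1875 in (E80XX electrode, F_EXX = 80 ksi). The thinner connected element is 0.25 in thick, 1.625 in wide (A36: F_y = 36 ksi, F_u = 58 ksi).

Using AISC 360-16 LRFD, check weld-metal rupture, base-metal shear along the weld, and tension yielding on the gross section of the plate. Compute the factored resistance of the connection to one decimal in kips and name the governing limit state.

13.2 kips (gross-section yield governs)

Weld metal: throat = 0.707×0.1875 = 0.13256 in, L = 2×4.5625 = 9.125 in. φR_n = 0.75 × 0.6 × 80 × 0.13256 × 9.125 = 43.5 kips.
Base metal shear (0.25 in plate): yield φR_n = 1.0×0.6×36×0.25×9.125 = 49.3 kips; rupture φR_n = 0.75×0.6×58×0.25×9.125 = 59.5 kips; take 49.3 kips (yield).
Tension yield (gross): A_g = 1.625×0.25 = 0.40625 in². φR_n = 0.90 × 36 × 0.40625 = 13.2 kips.
Governing: min(43.5, 49.3, 13.2) = 13.2 kips → gross-section yield.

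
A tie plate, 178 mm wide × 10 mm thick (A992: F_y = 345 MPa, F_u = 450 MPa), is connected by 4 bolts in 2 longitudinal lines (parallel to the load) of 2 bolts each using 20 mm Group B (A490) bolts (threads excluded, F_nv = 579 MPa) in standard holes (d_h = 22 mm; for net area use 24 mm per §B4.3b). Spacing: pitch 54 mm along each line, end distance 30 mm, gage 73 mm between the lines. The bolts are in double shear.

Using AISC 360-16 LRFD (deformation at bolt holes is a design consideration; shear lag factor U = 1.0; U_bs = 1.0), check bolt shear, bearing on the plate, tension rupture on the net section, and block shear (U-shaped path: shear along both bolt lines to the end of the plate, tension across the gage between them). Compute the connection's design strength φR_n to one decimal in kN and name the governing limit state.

Bolt shear: A_b = π(20)²/4 = 314.16 mm². φR_n = 0.75 × 579 × 314.16 × 4 × 2 = 1091.4 kN.
Bearing (10 mm plate, F_u = 450 MPa): end bolts L_c = 30 − 22/2 = 19, R_n = min(1.2×19×10×450, 2.4×20×10×450) = 102.6 kN/bolt; interior L_c = 54 − 22 = 32, R_n = 172.8 kN/bolt. φR_n = 0.75 × (2×102.6 + 2×172.8) = 413.1 kN.
Tension rupture (net): A_n = (178 − 2×24)×10 = 1300 mm² (U = 1.0, A_e = A_n). φR_n = 0.75 × 450 × 1300 = 438.8 kN.
Block shear: shear path 2×[30+1×54] = 2×84 mm, A_gv = 1680, A_nv = 2×(84 − 1.5×24)×10 = 960 mm²; tension across gage: (73 − 1×24)×10 = 490 mm². R_n = min(0.6×450×960, 0.6×345×1680) + 1.0×450×490 = min(259.2, 347.76) + 220.5 = 479.7 kN. φR_n = 0.75 × 479.7 = 359.8 kN.
Governing: min(1091.4, 413.1, 438.8, 359.8) = 359.8 kN → block shear.

359.8 kN (block shear governs)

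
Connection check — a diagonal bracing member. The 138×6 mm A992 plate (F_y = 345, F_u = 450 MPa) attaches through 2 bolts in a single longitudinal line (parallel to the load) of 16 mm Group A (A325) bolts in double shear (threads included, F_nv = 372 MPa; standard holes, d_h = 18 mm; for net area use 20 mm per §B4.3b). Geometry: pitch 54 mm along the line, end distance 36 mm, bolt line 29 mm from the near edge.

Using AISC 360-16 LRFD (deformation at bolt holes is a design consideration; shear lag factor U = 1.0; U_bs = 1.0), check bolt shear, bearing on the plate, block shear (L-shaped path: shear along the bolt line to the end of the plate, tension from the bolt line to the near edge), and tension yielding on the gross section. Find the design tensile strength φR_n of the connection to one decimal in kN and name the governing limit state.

Bolt shear: A_b = π(16)²/4 = 201.06 mm². φR_n = 0.75 × 372 × 201.06 × 2 × 2 = 224.4 kN.
Bearing (6 mm plate, F_u = 450 MPa): end bolts L_c = 36 − 18/2 = 27, R_n = min(1.2×27×6×450, 2.4×16×6×450) = 87.48 kN/bolt; interior L_c = 54 − 18 = 36, R_n = 103.68 kN/bolt. φR_n = 0.75 × (1×87.48 + 1×103.68) = 143.4 kN.
Block shear: shear path 1×[36+1×54] = 1×90 mm, A_gv = 540, A_nv = 1×(90 − 1.5×20)×6 = 360 mm²; tension to near edge: (29 − 0.5×20)×6 = 114 mm². R_n = min(0.6×450×360, 0.6×345×540) + 1.0×450×114 = min(97.2, 111.78) + 51.3 = 148.5 kN. φR_n = 0.75 × 148.5 = 111.4 kN.
Tension yield (gross): A_g = 138×6 = 828 mm². φR_n = 0.90 × 345 × 828 = 257.1 kN.
Governing: min(224.4, 143.4, 111.4, 257.1) = 111.4 kN → block shear.

111.4 kN (block shear governs)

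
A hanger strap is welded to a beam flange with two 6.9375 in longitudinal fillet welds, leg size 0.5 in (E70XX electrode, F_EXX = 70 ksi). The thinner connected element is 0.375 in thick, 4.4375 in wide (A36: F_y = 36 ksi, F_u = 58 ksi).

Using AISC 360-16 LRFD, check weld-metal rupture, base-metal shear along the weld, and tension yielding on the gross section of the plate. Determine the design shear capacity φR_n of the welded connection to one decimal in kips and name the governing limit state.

53.9 kips (gross-section yield governs)

Weld metal: throat = 0.707×0.5 = 0.3535 in, L = 2×6.9375 = 13.875 in. φR_n = 0.75 × 0.6 × 70 × 0.3535 × 13.875 = 154.5 kips.
Base metal shear (0.375 in plate): yield φR_n = 1.0×0.6×36×0.375×13.875 = 112.4 kips; rupture φR_n = 0.75×0.6×58×0.375×13.875 = 135.8 kips; take 112.4 kips (yield).
Tension yield (gross): A_g = 4.4375×0.375 = 1.6641 in². φR_n = 0.90 × 36 × 1.6641 = 53.9 kips.
Governing: min(154.5, 112.4, 53.9) = 53.9 kips → gross-section yield.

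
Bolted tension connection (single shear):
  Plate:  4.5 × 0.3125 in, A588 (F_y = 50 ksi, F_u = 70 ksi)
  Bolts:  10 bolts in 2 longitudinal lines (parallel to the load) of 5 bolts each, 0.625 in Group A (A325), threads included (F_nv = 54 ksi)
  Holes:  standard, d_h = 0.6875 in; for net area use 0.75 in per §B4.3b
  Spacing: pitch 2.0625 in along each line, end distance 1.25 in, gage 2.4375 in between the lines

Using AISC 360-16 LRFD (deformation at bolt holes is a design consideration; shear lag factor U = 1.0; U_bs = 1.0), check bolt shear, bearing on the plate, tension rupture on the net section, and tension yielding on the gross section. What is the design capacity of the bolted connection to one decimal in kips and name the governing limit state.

Bolt shear: A_b = π(0.625)²/4 = 0.3068 in². φR_n = 0.75 × 54 × 0.3068 × 10 × 1 = 124.3 kips.
Bearing (0.3125 in plate, F_u = 70 ksi): end bolts L_c = 1.25 − 0.6875/2 = 0.90625, R_n = min(1.2×0.90625×0.3125×70, 2.4×0.625×0.3125×70) = 23.789 kips/bolt; interior L_c = 2.0625 − 0.6875 = 1.375, R_n = 32.813 kips/bolt. φR_n = 0.75 × (2×23.789 + 8×32.813) = 232.6 kips.
Tension rupture (net): A_n = (4.5 − 2×0.75)×0.3125 = 0.9375 in² (U = 1.0, A_e = A_n). φR_n = 0.75 × 70 × 0.9375 = 49.2 kips.
Tension yield (gross): A_g = 4.5×0.3125 = 1.4063 in². φR_n = 0.90 × 50 × 1.4063 = 63.3 kips.
Governing: min(124.3, 232.6, 49.2, 63.3) = 49.2 kips → net-section rupture.

49.2 kips (net-section rupture governs)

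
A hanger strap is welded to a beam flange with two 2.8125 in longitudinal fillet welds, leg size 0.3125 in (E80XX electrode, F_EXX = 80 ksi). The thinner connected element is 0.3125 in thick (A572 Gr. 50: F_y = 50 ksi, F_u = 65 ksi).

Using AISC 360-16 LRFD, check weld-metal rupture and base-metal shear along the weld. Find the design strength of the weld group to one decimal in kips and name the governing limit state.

44.7 kips (weld metal governs)

Weld metal: throat = 0.707×0.3125 = 0.22094 in, L = 2×2.8125 = 5.625 in. φR_n = 0.75 × 0.6 × 80 × 0.22094 × 5.625 = 44.7 kips.
Base metal shear (0.3125 in plate): yield φR_n = 1.0×0.6×50×0.3125×5.625 = 52.7 kips; rupture φR_n = 0.75×0.6×65×0.3125×5.625 = 51.4 kips; take 51.4 kips (rupture).
Governing: min(44.7, 51.4) = 44.7 kips → weld metal.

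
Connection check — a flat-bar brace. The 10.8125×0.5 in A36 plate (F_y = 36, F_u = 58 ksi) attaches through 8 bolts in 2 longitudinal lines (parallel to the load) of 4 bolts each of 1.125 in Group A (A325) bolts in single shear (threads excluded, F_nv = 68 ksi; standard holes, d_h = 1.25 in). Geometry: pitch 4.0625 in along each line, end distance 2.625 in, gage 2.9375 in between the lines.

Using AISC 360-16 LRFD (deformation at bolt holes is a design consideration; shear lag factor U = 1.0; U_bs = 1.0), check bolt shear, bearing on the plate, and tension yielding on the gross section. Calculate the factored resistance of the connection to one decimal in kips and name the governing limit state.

175.2 kips (gross-section yield governs)

Bolt shear: A_b = π(1.125)²/4 = 0.99402 in². φR_n = 0.75 × 68 × 0.99402 × 8 × 1 = 405.6 kips.
Bearing (0.5 in plate, F_u = 58 ksi): end bolts L_c = 2.625 − 1.25/2 = 2, R_n = min(1.2×2×0.5×58, 2.4×1.125×0.5×58) = 69.6 kips/bolt; interior L_c = 4.0625 − 1.25 = 2.8125, R_n = 78.3 kips/bolt. φR_n = 0.75 × (2×69.6 + 6×78.3) = 456.8 kips.
Tension yield (gross): A_g = 10.8125×0.5 = 5.4063 in². φR_n = 0.90 × 36 × 5.4063 = 175.2 kips.
Governing: min(405.6, 456.8, 175.2) = 175.2 kips → gross-section yield.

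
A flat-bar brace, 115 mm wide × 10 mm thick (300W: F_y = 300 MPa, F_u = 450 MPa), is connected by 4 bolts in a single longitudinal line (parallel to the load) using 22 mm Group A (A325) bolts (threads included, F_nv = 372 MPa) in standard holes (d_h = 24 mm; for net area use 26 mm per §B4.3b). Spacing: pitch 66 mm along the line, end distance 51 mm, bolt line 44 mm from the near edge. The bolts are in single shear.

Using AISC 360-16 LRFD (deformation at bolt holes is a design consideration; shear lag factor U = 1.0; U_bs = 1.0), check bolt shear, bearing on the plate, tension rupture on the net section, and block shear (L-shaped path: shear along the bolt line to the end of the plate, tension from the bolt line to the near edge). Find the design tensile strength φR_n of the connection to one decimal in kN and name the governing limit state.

Bolt shear: A_b = π(22)²/4 = 380.13 mm². φR_n = 0.75 × 372 × 380.13 × 4 × 1 = 424.2 kN.
Bearing (10 mm plate, F_u = 450 MPa): end bolts L_c = 51 − 24/2 = 39, R_n = min(1.2×39×10×450, 2.4×22×10×450) = 210.6 kN/bolt; interior L_c = 66 − 24 = 42, R_n = 226.8 kN/bolt. φR_n = 0.75 × (1×210.6 + 3×226.8) = 668.3 kN.
Tension rupture (net): A_n = (115 − 1×26)×10 = 890 mm² (U = 1.0, A_e = A_n). φR_n = 0.75 × 450 × 890 = 300.4 kN.
Block shear: shear path 1×[51+3×66] = 1×249 mm, A_gv = 2490, A_nv = 1×(249 − 3.5×26)×10 = 1580 mm²; tension to near edge: (44 − 0.5×26)×10 = 310 mm². R_n = min(0.6×450×1580, 0.6×300×2490) + 1.0×450×310 = min(426.6, 448.2) + 139.5 = 566.1 kN. φR_n = 0.75 × 566.1 = 424.6 kN.
Governing: min(424.2, 668.3, 300.4, 424.6) = 300.4 kN → net-section rupture.

300.4 kN (net-section rupture governs)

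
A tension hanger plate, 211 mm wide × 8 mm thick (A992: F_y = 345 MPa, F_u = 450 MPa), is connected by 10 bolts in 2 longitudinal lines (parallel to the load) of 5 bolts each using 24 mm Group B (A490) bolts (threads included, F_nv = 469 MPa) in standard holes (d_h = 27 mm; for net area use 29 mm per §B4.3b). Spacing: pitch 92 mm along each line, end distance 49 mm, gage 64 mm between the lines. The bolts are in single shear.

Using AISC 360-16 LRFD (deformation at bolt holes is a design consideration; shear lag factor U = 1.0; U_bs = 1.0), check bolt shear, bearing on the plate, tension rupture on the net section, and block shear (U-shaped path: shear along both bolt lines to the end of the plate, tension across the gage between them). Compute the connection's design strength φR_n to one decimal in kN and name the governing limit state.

413.1 kN (net-section rupture governs)

Bolt shear: A_b = π(24)²/4 = 452.39 mm². φR_n = 0.75 × 469 × 452.39 × 10 × 1 = 1591.3 kN.
Bearing (8 mm plate, F_u = 450 MPa): end bolts L_c = 49 − 27/2 = 35.5, R_n = min(1.2×35.5×8×450, 2.4×24×8×450) = 153.36 kN/bolt; interior L_c = 92 − 27 = 65, R_n = 207.36 kN/bolt. φR_n = 0.75 × (2×153.36 + 8×207.36) = 1474.2 kN.
Tension rupture (net): A_n = (211 − 2×29)×8 = 1224 mm² (U = 1.0, A_e = A_n). φR_n = 0.75 × 450 × 1224 = 413.1 kN.
Block shear: shear path 2×[49+4×92] = 2×417 mm, A_gv = 6672, A_nv = 2×(417 − 4.5×29)×8 = 4584 mm²; tension across gage: (64 − 1×29)×8 = 280 mm². R_n = min(0.6×450×4584, 0.6×345×6672) + 1.0×450×280 = min(1237.7, 1381.1) + 126 = 1363.7 kN. φR_n = 0.75 × 1363.7 = 1022.8 kN.
Governing: min(1591.3, 1474.2, 413.1, 1022.8) = 413.1 kN → net-section rupture.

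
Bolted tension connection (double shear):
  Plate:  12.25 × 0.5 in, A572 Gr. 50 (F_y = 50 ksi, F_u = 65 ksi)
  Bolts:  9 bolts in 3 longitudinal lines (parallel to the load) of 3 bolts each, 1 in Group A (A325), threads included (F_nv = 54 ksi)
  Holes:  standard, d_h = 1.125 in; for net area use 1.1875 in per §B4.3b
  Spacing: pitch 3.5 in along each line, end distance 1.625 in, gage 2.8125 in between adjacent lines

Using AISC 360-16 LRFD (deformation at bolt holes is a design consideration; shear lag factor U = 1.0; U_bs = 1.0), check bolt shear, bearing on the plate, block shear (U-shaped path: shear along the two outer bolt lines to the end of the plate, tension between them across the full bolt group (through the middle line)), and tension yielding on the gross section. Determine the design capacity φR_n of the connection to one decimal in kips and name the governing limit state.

Bolt shear: A_b = π(1)²/4 = 0.7854 in². φR_n = 0.75 × 54 × 0.7854 × 9 × 2 = 572.6 kips.
Bearing (0.5 in plate, F_u = 65 ksi): end bolts L_c = 1.625 − 1.125/2 = 1.0625, R_n = min(1.2×1.0625×0.5×65, 2.4×1×0.5×65) = 41.438 kips/bolt; interior L_c = 3.5 − 1.125 = 2.375, R_n = 78 kips/bolt. φR_n = 0.75 × (3×41.438 + 6×78) = 444.2 kips.
Block shear: shear path 2×[1.625+2×3.5] = 2×8.625 in, A_gv = 8.625, A_nv = 2×(8.625 − 2.5×1.1875)×0.5 = 5.6563 in²; tension across gage: (5.625 − 2×1.1875)×0.5 = 1.625 in². R_n = min(0.6×65×5.6563, 0.6×50×8.625) + 1.0×65×1.625 = min(220.6, 258.75) + 105.63 = 326.23 kips. φR_n = 0.75 × 326.23 = 244.7 kips.
Tension yield (gross): A_g = 12.25×0.5 = 6.125 in². φR_n = 0.90 × 50 × 6.125 = 275.6 kips.
Governing: min(572.6, 444.2, 244.7, 275.6) = 244.7 kips → block shear.

244.7 kips (block shear governs)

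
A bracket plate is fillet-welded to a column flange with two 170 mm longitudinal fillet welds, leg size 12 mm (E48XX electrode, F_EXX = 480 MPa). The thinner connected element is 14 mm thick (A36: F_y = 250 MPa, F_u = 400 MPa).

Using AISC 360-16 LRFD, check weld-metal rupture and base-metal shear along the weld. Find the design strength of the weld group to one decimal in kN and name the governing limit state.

623.1 kN (weld metal governs)

Weld metal: throat = 0.707×12 = 8.484 mm, L = 2×170 = 340 mm. φR_n = 0.75 × 0.6 × 480 × 8.484 × 340 = 623.1 kN.
Base metal shear (14 mm plate): yield φR_n = 1.0×0.6×250×14×340 = 714.0 kN; rupture φR_n = 0.75×0.6×400×14×340 = 856.8 kN; take 714.0 kN (yield).
Governing: min(623.1, 714.0) = 623.1 kN → weld metal.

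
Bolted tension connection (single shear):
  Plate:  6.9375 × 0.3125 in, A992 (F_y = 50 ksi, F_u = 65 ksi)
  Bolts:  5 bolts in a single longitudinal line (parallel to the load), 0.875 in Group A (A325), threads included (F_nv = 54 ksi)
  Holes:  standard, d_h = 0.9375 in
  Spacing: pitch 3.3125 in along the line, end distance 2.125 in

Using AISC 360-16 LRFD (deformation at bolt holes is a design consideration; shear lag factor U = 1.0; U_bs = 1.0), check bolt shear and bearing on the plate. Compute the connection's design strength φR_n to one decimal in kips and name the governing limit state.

Bolt shear: A_b = π(0.875)²/4 = 0.60132 in². φR_n = 0.75 × 54 × 0.60132 × 5 × 1 = 121.8 kips.
Bearing (0.3125 in plate, F_u = 65 ksi): end bolts L_c = 2.125 − 0.9375/2 = 1.65625, R_n = min(1.2×1.65625×0.3125×65, 2.4×0.875×0.3125×65) = 40.371 kips/bolt; interior L_c = 3.3125 − 0.9375 = 2.375, R_n = 42.656 kips/bolt. φR_n = 0.75 × (1×40.371 + 4×42.656) = 158.2 kips.
Governing: min(121.8, 158.2) = 121.8 kips → bolt shear.

121.8 kips (bolt shear governs)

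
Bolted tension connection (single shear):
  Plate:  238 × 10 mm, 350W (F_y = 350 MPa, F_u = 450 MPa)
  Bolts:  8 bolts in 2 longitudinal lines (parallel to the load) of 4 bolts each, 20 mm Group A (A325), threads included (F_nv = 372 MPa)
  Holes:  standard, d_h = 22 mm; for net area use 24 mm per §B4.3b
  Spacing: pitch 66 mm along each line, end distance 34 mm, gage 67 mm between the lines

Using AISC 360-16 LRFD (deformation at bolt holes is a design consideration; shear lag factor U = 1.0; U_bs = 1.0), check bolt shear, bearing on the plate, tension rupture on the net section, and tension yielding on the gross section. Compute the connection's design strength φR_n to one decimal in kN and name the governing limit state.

Bolt shear: A_b = π(20)²/4 = 314.16 mm². φR_n = 0.75 × 372 × 314.16 × 8 × 1 = 701.2 kN.
Bearing (10 mm plate, F_u = 450 MPa): end bolts L_c = 34 − 22/2 = 23, R_n = min(1.2×23×10×450, 2.4×20×10×450) = 124.2 kN/bolt; interior L_c = 66 − 22 = 44, R_n = 216 kN/bolt. φR_n = 0.75 × (2×124.2 + 6×216) = 1158.3 kN.
Tension rupture (net): A_n = (238 − 2×24)×10 = 1900 mm² (U = 1.0, A_e = A_n). φR_n = 0.75 × 450 × 1900 = 641.3 kN.
Tension yield (gross): A_g = 238×10 = 2380 mm². φR_n = 0.90 × 350 × 2380 = 749.7 kN.
Governing: min(701.2, 1158.3, 641.3, 749.7) = 641.3 kN → net-section rupture.

641.3 kN (net-section rupture governs)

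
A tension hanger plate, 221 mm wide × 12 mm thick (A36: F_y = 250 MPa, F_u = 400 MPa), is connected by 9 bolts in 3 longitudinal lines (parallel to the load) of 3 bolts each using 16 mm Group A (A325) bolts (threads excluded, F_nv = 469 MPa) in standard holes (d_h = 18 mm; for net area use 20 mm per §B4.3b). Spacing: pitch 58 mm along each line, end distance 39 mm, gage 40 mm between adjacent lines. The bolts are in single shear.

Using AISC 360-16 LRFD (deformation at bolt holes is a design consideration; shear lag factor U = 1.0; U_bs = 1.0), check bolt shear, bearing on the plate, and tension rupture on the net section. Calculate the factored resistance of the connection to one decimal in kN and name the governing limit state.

579.6 kN (net-section rupture governs)

Bolt shear: A_b = π(16)²/4 = 201.06 mm². φR_n = 0.75 × 469 × 201.06 × 9 × 1 = 636.5 kN.
Bearing (12 mm plate, F_u = 400 MPa): end bolts L_c = 39 − 18/2 = 30, R_n = min(1.2×30×12×400, 2.4×16×12×400) = 172.8 kN/bolt; interior L_c = 58 − 18 = 40, R_n = 184.32 kN/bolt. φR_n = 0.75 × (3×172.8 + 6×184.32) = 1218.2 kN.
Tension rupture (net): A_n = (221 − 3×20)×12 = 1932 mm² (U = 1.0, A_e = A_n). φR_n = 0.75 × 400 × 1932 = 579.6 kN.
Governing: min(636.5, 1218.2, 579.6) = 579.6 kN → net-section rupture.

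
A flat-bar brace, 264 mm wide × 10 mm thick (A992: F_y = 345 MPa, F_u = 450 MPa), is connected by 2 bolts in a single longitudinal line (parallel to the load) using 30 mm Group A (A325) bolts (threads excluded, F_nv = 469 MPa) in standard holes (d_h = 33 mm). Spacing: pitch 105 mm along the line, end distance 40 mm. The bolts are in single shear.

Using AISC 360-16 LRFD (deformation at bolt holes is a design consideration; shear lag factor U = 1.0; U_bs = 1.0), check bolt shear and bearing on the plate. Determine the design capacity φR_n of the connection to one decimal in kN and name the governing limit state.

Bolt shear: A_b = π(30)²/4 = 706.86 mm². φR_n = 0.75 × 469 × 706.86 × 2 × 1 = 497.3 kN.
Bearing (10 mm plate, F_u = 450 MPa): end bolts L_c = 40 − 33/2 = 23.5, R_n = min(1.2×23.5×10×450, 2.4×30×10×450) = 126.9 kN/bolt; interior L_c = 105 − 33 = 72, R_n = 324 kN/bolt. φR_n = 0.75 × (1×126.9 + 1×324) = 338.2 kN.
Governing: min(497.3, 338.2) = 338.2 kN → bearing.

338.2 kN (bearing governs)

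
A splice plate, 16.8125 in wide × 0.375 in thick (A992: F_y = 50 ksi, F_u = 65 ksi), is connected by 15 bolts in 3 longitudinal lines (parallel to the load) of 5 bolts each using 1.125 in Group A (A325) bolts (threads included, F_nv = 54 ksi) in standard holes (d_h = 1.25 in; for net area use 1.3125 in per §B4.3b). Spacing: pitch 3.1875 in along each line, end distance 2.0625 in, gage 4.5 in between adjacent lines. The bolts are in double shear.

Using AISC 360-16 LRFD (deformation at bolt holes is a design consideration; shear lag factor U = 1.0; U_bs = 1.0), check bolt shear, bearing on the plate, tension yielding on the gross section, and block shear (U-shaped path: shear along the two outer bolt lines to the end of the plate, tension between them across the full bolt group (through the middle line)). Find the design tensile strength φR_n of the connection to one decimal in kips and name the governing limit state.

283.7 kips (gross-section yield governs)

Bolt shear: A_b = π(1.125)²/4 = 0.99402 in². φR_n = 0.75 × 54 × 0.99402 × 15 × 2 = 1207.7 kips.
Bearing (0.375 in plate, F_u = 65 ksi): end bolts L_c = 2.0625 − 1.25/2 = 1.4375, R_n = min(1.2×1.4375×0.375×65, 2.4×1.125×0.375×65) = 42.047 kips/bolt; interior L_c = 3.1875 − 1.25 = 1.9375, R_n = 56.672 kips/bolt. φR_n = 0.75 × (3×42.047 + 12×56.672) = 604.7 kips.
Tension yield (gross): A_g = 16.8125×0.375 = 6.3047 in². φR_n = 0.90 × 50 × 6.3047 = 283.7 kips.
Block shear: shear path 2×[2.0625+4×3.1875] = 2×14.8125 in, A_gv = 11.109, A_nv = 2×(14.8125 − 4.5×1.3125)×0.375 = 6.6797 in²; tension across gage: (9 − 2×1.3125)×0.375 = 2.3906 in². R_n = min(0.6×65×6.6797, 0.6×50×11.109) + 1.0×65×2.3906 = min(260.51, 333.27) + 155.39 = 415.9 kips. φR_n = 0.75 × 415.9 = 311.9 kips.
Governing: min(1207.7, 604.7, 283.7, 311.9) = 283.7 kips → gross-section yield.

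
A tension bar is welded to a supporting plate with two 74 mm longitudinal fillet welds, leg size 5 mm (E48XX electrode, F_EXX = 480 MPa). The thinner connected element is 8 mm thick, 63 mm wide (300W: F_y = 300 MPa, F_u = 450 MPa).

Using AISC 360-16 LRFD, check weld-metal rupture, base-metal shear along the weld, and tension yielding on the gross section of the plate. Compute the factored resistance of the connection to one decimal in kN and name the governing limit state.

113.0 kN (weld metal governs)

Weld metal: throat = 0.707×5 = 3.535 mm, L = 2×74 = 148 mm. φR_n = 0.75 × 0.6 × 480 × 3.535 × 148 = 113.0 kN.
Base metal shear (8 mm plate): yield φR_n = 1.0×0.6×300×8×148 = 213.1 kN; rupture φR_n = 0.75×0.6×450×8×148 = 239.8 kN; take 213.1 kN (yield).
Tension yield (gross): A_g = 63×8 = 504 mm². φR_n = 0.90 × 300 × 504 = 136.1 kN.
Governing: min(113.0, 213.1, 136.1) = 113.0 kN → weld metal.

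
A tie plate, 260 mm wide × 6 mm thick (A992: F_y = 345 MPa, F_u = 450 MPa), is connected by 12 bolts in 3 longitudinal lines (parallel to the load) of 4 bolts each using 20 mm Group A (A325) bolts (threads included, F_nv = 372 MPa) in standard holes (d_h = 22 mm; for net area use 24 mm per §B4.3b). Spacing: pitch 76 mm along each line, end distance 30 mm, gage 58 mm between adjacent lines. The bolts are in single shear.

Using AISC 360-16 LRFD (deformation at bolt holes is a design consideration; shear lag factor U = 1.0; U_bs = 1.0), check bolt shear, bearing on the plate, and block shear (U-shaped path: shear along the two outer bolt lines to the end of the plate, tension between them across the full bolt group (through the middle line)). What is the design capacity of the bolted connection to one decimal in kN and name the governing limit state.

560.5 kN (block shear governs)

Bolt shear: A_b = π(20)²/4 = 314.16 mm². φR_n = 0.75 × 372 × 314.16 × 12 × 1 = 1051.8 kN.
Bearing (6 mm plate, F_u = 450 MPa): end bolts L_c = 30 − 22/2 = 19, R_n = min(1.2×19×6×450, 2.4×20×6×450) = 61.56 kN/bolt; interior L_c = 76 − 22 = 54, R_n = 129.6 kN/bolt. φR_n = 0.75 × (3×61.56 + 9×129.6) = 1013.3 kN.
Block shear: shear path 2×[30+3×76] = 2×258 mm, A_gv = 3096, A_nv = 2×(258 − 3.5×24)×6 = 2088 mm²; tension across gage: (116 − 2×24)×6 = 408 mm². R_n = min(0.6×450×2088, 0.6×345×3096) + 1.0×450×408 = min(563.76, 640.87) + 183.6 = 747.36 kN. φR_n = 0.75 × 747.36 = 560.5 kN.
Governing: min(1051.8, 1013.3, 560.5) = 560.5 kN → block shear.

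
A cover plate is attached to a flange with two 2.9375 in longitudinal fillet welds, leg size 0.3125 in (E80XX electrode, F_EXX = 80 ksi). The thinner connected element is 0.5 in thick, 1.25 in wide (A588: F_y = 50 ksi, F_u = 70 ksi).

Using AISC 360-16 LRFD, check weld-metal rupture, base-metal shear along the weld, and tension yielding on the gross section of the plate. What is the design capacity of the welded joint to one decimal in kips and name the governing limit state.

Weld metal: throat = 0.707×0.3125 = 0.22094 in, L = 2×2.9375 = 5.875 in. φR_n = 0.75 × 0.6 × 80 × 0.22094 × 5.875 = 46.7 kips.
Base metal shear (0.5 in plate): yield φR_n = 1.0×0.6×50×0.5×5.875 = 88.1 kips; rupture φR_n = 0.75×0.6×70×0.5×5.875 = 92.5 kips; take 88.1 kips (yield).
Tension yield (gross): A_g = 1.25×0.5 = 0.625 in². φR_n = 0.90 × 50 × 0.625 = 28.1 kips.
Governing: min(46.7, 88.1, 28.1) = 28.1 kips → gross-section yield.

28.1 kips (gross-section yield governs)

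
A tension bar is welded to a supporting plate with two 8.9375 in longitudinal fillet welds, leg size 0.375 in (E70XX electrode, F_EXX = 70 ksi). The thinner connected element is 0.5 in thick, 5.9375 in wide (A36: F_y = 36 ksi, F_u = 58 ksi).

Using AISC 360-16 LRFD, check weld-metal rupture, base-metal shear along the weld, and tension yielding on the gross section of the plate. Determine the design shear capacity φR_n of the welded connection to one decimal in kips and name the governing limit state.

Weld metal: throat = 0.707×0.375 = 0.26513 in, L = 2×8.9375 = 17.875 in. φR_n = 0.75 × 0.6 × 70 × 0.26513 × 17.875 = 149.3 kips.
Base metal shear (0.5 in plate): yield φR_n = 1.0×0.6×36×0.5×17.875 = 193.1 kips; rupture φR_n = 0.75×0.6×58×0.5×17.875 = 233.3 kips; take 193.1 kips (yield).
Tension yield (gross): A_g = 5.9375×0.5 = 2.9688 in². φR_n = 0.90 × 36 × 2.9688 = 96.2 kips.
Governing: min(149.3, 193.1, 96.2) = 96.2 kips → gross-section yield.

96.2 kips (gross-section yield governs)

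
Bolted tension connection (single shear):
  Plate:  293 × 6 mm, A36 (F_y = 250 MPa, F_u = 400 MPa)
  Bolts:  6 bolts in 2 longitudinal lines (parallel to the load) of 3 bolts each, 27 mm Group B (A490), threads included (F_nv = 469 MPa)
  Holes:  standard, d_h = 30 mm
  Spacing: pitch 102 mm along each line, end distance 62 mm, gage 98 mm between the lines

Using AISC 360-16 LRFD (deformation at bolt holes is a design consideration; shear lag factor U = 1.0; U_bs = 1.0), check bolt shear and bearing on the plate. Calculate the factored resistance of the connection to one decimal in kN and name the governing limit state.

Bolt shear: A_b = π(27)²/4 = 572.56 mm². φR_n = 0.75 × 469 × 572.56 × 6 × 1 = 1208.4 kN.
Bearing (6 mm plate, F_u = 400 MPa): end bolts L_c = 62 − 30/2 = 47, R_n = min(1.2×47×6×400, 2.4×27×6×400) = 135.36 kN/bolt; interior L_c = 102 − 30 = 72, R_n = 155.52 kN/bolt. φR_n = 0.75 × (2×135.36 + 4×155.52) = 669.6 kN.
Governing: min(1208.4, 669.6) = 669.6 kN → bearing.

669.6 kN (bearing governs)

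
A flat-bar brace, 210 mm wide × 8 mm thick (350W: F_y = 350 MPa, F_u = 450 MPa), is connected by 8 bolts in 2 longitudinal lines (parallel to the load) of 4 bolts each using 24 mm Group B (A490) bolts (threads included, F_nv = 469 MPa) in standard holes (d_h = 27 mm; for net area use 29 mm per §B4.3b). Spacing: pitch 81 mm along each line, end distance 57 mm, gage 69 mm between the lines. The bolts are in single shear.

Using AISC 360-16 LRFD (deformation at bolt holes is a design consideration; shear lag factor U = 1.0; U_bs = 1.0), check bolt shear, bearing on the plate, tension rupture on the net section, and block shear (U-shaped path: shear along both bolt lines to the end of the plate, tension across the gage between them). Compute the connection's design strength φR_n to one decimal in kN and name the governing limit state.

410.4 kN (net-section rupture governs)

Bolt shear: A_b = π(24)²/4 = 452.39 mm². φR_n = 0.75 × 469 × 452.39 × 8 × 1 = 1273.0 kN.
Bearing (8 mm plate, F_u = 450 MPa): end bolts L_c = 57 − 27/2 = 43.5, R_n = min(1.2×43.5×8×450, 2.4×24×8×450) = 187.92 kN/bolt; interior L_c = 81 − 27 = 54, R_n = 207.36 kN/bolt. φR_n = 0.75 × (2×187.92 + 6×207.36) = 1215.0 kN.
Tension rupture (net): A_n = (210 − 2×29)×8 = 1216 mm² (U = 1.0, A_e = A_n). φR_n = 0.75 × 450 × 1216 = 410.4 kN.
Block shear: shear path 2×[57+3×81] = 2×300 mm, A_gv = 4800, A_nv = 2×(300 − 3.5×29)×8 = 3176 mm²; tension across gage: (69 − 1×29)×8 = 320 mm². R_n = min(0.6×450×3176, 0.6×350×4800) + 1.0×450×320 = min(857.52, 1008) + 144 = 1001.5 kN. φR_n = 0.75 × 1001.5 = 751.1 kN.
Governing: min(1273.0, 1215.0, 410.4, 751.1) = 410.4 kN → net-section rupture.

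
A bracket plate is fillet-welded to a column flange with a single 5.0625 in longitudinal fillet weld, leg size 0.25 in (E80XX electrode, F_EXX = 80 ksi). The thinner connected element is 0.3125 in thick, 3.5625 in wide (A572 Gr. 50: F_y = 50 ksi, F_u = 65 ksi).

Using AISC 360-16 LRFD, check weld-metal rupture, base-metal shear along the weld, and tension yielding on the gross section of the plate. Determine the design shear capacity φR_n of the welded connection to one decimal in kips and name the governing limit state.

Weld metal: throat = 0.707×0.25 = 0.17675 in, L = 5.0625 in. φR_n = 0.75 × 0.6 × 80 × 0.17675 × 5.0625 = 32.2 kips.
Base metal shear (0.3125 in plate): yield φR_n = 1.0×0.6×50×0.3125×5.0625 = 47.5 kips; rupture φR_n = 0.75×0.6×65×0.3125×5.0625 = 46.3 kips; take 46.3 kips (rupture).
Tension yield (gross): A_g = 3.5625×0.3125 = 1.1133 in². φR_n = 0.90 × 50 × 1.1133 = 50.1 kips.
Governing: min(32.2, 46.3, 50.1) = 32.2 kips → weld metal.

32.2 kips (weld metal governs)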